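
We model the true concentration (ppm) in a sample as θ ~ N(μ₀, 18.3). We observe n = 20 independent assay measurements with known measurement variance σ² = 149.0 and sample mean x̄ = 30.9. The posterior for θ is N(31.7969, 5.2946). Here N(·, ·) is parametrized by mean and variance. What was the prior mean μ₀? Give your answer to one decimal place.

μ₀ = 34.0

With known observation variance, the Normal–Normal posterior has precision τ_n = τ₀ + n/σ² and mean μ_n = (τ₀μ₀ + (n/σ²)x̄)/τ_n.
Here τ₀ = 1/18.3 = 0.054645 and τ_data = 20/149.0 = 0.134228, so τ_n = 0.188873.
Rearranging for μ₀: μ₀ = (μ_n·τ_n − τ_data·x̄)/τ₀ = (31.7969·0.188873 − 0.134228·30.9) / 0.054645 = 1.857931/0.054645 ≈ 34.0.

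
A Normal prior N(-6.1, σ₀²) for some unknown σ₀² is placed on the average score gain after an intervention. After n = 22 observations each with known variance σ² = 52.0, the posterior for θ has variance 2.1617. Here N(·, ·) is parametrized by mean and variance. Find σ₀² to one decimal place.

Posterior precision equals prior precision plus data precision: 1/σ_n² = 1/σ₀² + n/σ².
So 1/σ₀² = 1/2.1617 − 22/52.0 = 0.462599 − 0.423077 = 0.039522.
Hence σ₀² = 1/0.039522 ≈ 25.3.

σ₀² = 25.3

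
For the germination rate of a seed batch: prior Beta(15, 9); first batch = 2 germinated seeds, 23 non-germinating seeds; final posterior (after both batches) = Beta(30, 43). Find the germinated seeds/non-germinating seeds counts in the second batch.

Because Beta–binomial updating is additive in the counts, the combined data contributed (α_post−α_prior, β_post−β_prior) successes and failures.
Total across both batches: 30−15=15 germinated seeds, 43−9=34 non-germinating seeds.
Subtract the first batch: 15−2=13 germinated seeds and 34−23=11 non-germinating seeds.

13 germinated seeds and 11 non-germinating seeds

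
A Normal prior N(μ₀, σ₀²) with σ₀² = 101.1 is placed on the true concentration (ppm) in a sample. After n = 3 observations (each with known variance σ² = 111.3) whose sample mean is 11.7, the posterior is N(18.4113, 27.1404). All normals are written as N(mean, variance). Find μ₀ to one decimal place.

The posterior mean is a precision-weighted average: μ_n = (τ₀μ₀ + τ_data·x̄)/(τ₀+τ_data), with τ₀=1/σ₀² and τ_data=n/σ².
Here τ₀ = 1/101.1 = 0.009891 and τ_data = 3/111.3 = 0.026954, so τ_n = 0.036845.
Rearranging for μ₀: μ₀ = (μ_n·τ_n − τ_data·x̄)/τ₀ = (18.4113·0.036845 − 0.026954·11.7) / 0.009891 = 0.363003/0.009891 ≈ 36.7.

μ₀ = 36.7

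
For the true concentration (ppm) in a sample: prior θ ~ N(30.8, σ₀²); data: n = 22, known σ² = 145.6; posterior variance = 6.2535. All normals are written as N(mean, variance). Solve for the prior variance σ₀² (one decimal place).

Posterior precision equals prior precision plus data precision: 1/σ_n² = 1/σ₀² + n/σ².
So 1/σ₀² = 1/6.2535 − 22/145.6 = 0.159910 − 0.151099 = 0.008811.
Hence σ₀² = 1/0.008811 ≈ 113.5.

σ₀² = 113.5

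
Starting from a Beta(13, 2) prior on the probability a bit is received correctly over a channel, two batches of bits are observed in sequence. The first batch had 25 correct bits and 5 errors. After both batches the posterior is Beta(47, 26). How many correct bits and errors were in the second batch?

Sequential conjugate updates are equivalent to a single update on the pooled data, so total successes = posterior α − prior α and total failures = posterior β − prior β.
Total across both batches: 47−13=34 correct bits, 26−2=24 errors.
Subtract the first batch: 34−25=9 correct bits and 24−5=19 errors.

9 correct bits and 19 errors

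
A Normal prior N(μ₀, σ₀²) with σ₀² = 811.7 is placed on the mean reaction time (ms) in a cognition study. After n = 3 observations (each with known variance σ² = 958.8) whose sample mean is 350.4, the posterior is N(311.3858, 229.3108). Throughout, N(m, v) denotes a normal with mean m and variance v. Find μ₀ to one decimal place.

μ₀ = 212.3

The posterior mean is a precision-weighted average: μ_n = (τ₀μ₀ + τ_data·x̄)/(τ₀+τ_data), with τ₀=1/σ₀² and τ_data=n/σ².
Here τ₀ = 1/811.7 = 0.001232 and τ_data = 3/958.8 = 0.003129, so τ_n = 0.004361.
Rearranging for μ₀: μ₀ = (μ_n·τ_n − τ_data·x̄)/τ₀ = (311.3858·0.004361 − 0.003129·350.4) / 0.001232 = 0.261552/0.001232 ≈ 212.3.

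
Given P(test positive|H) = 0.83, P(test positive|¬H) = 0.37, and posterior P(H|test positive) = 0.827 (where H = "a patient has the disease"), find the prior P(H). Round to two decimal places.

P(H) = 0.68

In odds form, posterior odds = prior odds × likelihood ratio, so prior odds = posterior odds ÷ LR.
Posterior odds = 0.827/(1−0.827) = 4.7803. LR = 0.83/0.37 = 2.2432.
Prior odds = 4.7803/2.2432 = 2.1310, so P(H) = 2.1310/(1+2.1310) ≈ 0.68.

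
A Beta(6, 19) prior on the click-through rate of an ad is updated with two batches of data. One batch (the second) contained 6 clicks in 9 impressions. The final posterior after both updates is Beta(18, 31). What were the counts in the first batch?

6 clicks and 9 non-clicks

Sequential conjugate updates are equivalent to a single update on the pooled data, so total successes = posterior α − prior α and total failures = posterior β − prior β.
Total across both batches: 18−6=12 clicks, 31−19=12 non-clicks.
Subtract the second batch: 12−6=6 clicks and 12−3=9 non-clicks.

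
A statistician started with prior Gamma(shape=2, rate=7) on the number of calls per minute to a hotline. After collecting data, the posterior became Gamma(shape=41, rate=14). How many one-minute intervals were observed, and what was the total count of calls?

n = 7 one-minute intervals with total 39 calls

Gamma–Poisson conjugacy: posterior shape = α + Σxᵢ, posterior rate = β + n.
Matching: Σxᵢ = 41 − 2 = 39 and n = 14 − 7 = 7.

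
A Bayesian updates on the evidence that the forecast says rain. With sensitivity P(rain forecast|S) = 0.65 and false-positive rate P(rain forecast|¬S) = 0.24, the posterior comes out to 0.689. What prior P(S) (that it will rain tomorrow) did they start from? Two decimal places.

P(S) = 0.45

In odds form, posterior odds = prior odds × likelihood ratio, so prior odds = posterior odds ÷ LR.
Posterior odds = 0.689/(1−0.689) = 2.2154. LR = 0.65/0.24 = 2.7083.
Prior odds = 2.2154/2.7083 = 0.8180, so P(S) = 0.8180/(1+0.8180) ≈ 0.45.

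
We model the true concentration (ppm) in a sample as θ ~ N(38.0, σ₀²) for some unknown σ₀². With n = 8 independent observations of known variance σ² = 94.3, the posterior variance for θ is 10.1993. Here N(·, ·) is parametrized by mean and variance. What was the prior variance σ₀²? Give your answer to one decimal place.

For the Normal–Normal model with known σ², precisions add: τ_n = τ₀ + n/σ².
So 1/σ₀² = 1/10.1993 − 8/94.3 = 0.098046 − 0.084836 = 0.013210.
Hence σ₀² = 1/0.013210 ≈ 75.7.

σ₀² = 75.7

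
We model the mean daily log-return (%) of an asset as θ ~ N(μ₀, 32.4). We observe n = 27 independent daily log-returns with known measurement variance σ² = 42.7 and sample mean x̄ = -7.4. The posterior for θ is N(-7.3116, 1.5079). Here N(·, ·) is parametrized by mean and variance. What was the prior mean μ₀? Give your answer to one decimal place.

The posterior mean is a precision-weighted average: μ_n = (τ₀μ₀ + τ_data·x̄)/(τ₀+τ_data), with τ₀=1/σ₀² and τ_data=n/σ².
Here τ₀ = 1/32.4 = 0.030864 and τ_data = 27/42.7 = 0.632319, so τ_n = 0.663183.
Rearranging for μ₀: μ₀ = (μ_n·τ_n − τ_data·x̄)/τ₀ = (-7.3116·0.663183 − 0.632319·-7.4) / 0.030864 = -0.169768/0.030864 ≈ -5.5.

μ₀ = -5.5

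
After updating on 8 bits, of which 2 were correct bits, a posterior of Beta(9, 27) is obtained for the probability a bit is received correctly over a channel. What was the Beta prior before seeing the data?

Beta(7, 21)

A Beta(α, β) prior with s successes and f failures in binomial data gives a Beta(α+s, β+f) posterior.
Subtract the data counts: 9−2=7, 27−6=21.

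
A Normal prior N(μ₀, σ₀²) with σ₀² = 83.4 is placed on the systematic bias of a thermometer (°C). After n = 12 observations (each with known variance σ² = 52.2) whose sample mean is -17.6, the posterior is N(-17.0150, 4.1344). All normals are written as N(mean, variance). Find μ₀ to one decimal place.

The posterior mean is a precision-weighted average: μ_n = (τ₀μ₀ + τ_data·x̄)/(τ₀+τ_data), with τ₀=1/σ₀² and τ_data=n/σ².
Here τ₀ = 1/83.4 = 0.011990 and τ_data = 12/52.2 = 0.229885, so τ_n = 0.241875.
Rearranging for μ₀: μ₀ = (μ_n·τ_n − τ_data·x̄)/τ₀ = (-17.0150·0.241875 − 0.229885·-17.6) / 0.011990 = -0.069527/0.011990 ≈ -5.8.

μ₀ = -5.8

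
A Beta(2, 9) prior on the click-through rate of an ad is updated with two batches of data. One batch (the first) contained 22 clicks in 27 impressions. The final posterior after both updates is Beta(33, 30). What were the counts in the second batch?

9 clicks and 16 non-clicks

Sequential conjugate updates are equivalent to a single update on the pooled data, so total successes = posterior α − prior α and total failures = posterior β − prior β.
Total across both batches: 33−2=31 clicks, 30−9=21 non-clicks.
Subtract the first batch: 31−22=9 clicks and 21−5=16 non-clicks.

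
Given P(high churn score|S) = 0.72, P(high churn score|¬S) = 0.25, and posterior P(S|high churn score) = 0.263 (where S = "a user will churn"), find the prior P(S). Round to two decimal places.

In odds form, posterior odds = prior odds × likelihood ratio, so prior odds = posterior odds ÷ LR.
Posterior odds = 0.263/(1−0.263) = 0.3569. LR = 0.72/0.25 = 2.8800.
Prior odds = 0.3569/2.8800 = 0.1239, so P(S) = 0.1239/(1+0.1239) ≈ 0.11.

P(S) = 0.11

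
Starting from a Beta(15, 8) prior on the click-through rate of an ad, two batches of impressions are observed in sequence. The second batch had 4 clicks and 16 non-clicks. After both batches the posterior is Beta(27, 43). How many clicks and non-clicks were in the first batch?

Sequential conjugate updates are equivalent to a single update on the pooled data, so total successes = posterior α − prior α and total failures = posterior β − prior β.
Total across both batches: 27−15=12 clicks, 43−8=35 non-clicks.
Subtract the second batch: 12−4=8 clicks and 35−16=19 non-clicks.

8 clicks and 19 non-clicks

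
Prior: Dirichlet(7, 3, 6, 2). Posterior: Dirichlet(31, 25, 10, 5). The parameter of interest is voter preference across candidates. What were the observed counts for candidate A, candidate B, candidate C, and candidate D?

For a Dirichlet(α) prior with multinomial counts c, the posterior is Dirichlet(α + c) componentwise.
Counts are posterior − prior componentwise: 31−7=24, 25−3=22, 10−6=4, 5−2=3.

counts (24, 22, 4, 3)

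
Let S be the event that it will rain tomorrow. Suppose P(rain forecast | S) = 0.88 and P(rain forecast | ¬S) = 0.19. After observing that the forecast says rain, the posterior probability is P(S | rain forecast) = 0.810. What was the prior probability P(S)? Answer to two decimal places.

P(S) = 0.48

Bayes' rule in odds form gives O(S|E) = O(S)·[P(E|S)/P(E|¬S)], hence O(S) = O(S|E)/LR.
Posterior odds = 0.810/(1−0.810) = 4.2632. LR = 0.88/0.19 = 4.6316.
Prior odds = 4.2632/4.6316 = 0.9205, so P(S) = 0.9205/(1+0.9205) ≈ 0.48.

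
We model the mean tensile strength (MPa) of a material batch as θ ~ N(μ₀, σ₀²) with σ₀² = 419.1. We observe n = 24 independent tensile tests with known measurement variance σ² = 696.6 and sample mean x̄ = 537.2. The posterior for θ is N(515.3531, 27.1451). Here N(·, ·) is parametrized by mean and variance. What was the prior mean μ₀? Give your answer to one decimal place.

The posterior mean is a precision-weighted average: μ_n = (τ₀μ₀ + τ_data·x̄)/(τ₀+τ_data), with τ₀=1/σ₀² and τ_data=n/σ².
Here τ₀ = 1/419.1 = 0.002386 and τ_data = 24/696.6 = 0.034453, so τ_n = 0.036839.
Rearranging for μ₀: μ₀ = (μ_n·τ_n − τ_data·x̄)/τ₀ = (515.3531·0.036839 − 0.034453·537.2) / 0.002386 = 0.476941/0.002386 ≈ 199.9.

μ₀ = 199.9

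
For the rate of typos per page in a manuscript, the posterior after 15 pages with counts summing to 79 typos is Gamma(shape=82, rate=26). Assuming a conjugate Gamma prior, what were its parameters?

Gamma(shape=3, rate=11)

Gamma–Poisson conjugacy: posterior shape = α + Σxᵢ, posterior rate = β + n.
So α = 82 − 79 = 3 and β = 26 − 15 = 11.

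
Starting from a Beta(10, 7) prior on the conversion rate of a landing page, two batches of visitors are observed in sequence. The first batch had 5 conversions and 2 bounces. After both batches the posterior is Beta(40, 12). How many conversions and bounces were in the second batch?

25 conversions and 3 bounces

Because Beta–binomial updating is additive in the counts, the combined data contributed (α_post−α_prior, β_post−β_prior) successes and failures.
Total across both batches: 40−10=30 conversions, 12−7=5 bounces.
Subtract the first batch: 30−5=25 conversions and 5−2=3 bounces.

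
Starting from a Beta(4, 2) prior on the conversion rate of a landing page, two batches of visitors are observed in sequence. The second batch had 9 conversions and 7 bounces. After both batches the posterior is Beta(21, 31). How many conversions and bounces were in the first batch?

Because Beta–binomial updating is additive in the counts, the combined data contributed (α_post−α_prior, β_post−β_prior) successes and failures.
Total across both batches: 21−4=17 conversions, 31−2=29 bounces.
Subtract the second batch: 17−9=8 conversions and 29−7=22 bounces.

8 conversions and 22 bounces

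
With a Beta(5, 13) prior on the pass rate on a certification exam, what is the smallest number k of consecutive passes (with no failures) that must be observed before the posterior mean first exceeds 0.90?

After k passes and 0 failures the posterior is Beta(5+k, 13), with mean (5+k)/(5+13+k).
Set (5+k)/(18+k) > 0.90 and solve: k > (0.90·18 − 5)/(1 − 0.90) = 112.000.
The smallest integer exceeding 112.000 is 113.

k = 113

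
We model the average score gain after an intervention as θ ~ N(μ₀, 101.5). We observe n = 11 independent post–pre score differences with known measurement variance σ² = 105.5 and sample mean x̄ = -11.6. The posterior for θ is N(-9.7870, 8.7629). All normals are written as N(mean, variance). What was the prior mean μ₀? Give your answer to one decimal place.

μ₀ = 9.4

With known observation variance, the Normal–Normal posterior has precision τ_n = τ₀ + n/σ² and mean μ_n = (τ₀μ₀ + (n/σ²)x̄)/τ_n.
Here τ₀ = 1/101.5 = 0.009852 and τ_data = 11/105.5 = 0.104265, so τ_n = 0.114117.
Rearranging for μ₀: μ₀ = (μ_n·τ_n − τ_data·x̄)/τ₀ = (-9.7870·0.114117 − 0.104265·-11.6) / 0.009852 = 0.092611/0.009852 ≈ 9.4.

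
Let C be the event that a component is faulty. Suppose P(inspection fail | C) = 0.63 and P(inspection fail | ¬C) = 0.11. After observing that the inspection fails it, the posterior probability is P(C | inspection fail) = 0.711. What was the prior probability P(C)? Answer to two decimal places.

Bayes' rule in odds form gives O(C|E) = O(C)·[P(E|C)/P(E|¬C)], hence O(C) = O(C|E)/LR.
Posterior odds = 0.711/(1−0.711) = 2.4602. LR = 0.63/0.11 = 5.7273.
Prior odds = 2.4602/5.7273 = 0.4296, so P(C) = 0.4296/(1+0.4296) ≈ 0.30.

P(C) = 0.30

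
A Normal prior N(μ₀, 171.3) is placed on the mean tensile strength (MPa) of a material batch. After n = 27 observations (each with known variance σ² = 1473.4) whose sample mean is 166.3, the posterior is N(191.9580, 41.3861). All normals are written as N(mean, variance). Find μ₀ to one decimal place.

μ₀ = 272.5

The posterior mean is a precision-weighted average: μ_n = (τ₀μ₀ + τ_data·x̄)/(τ₀+τ_data), with τ₀=1/σ₀² and τ_data=n/σ².
Here τ₀ = 1/171.3 = 0.005838 and τ_data = 27/1473.4 = 0.018325, so τ_n = 0.024163.
Rearranging for μ₀: μ₀ = (μ_n·τ_n − τ_data·x̄)/τ₀ = (191.9580·0.024163 − 0.018325·166.3) / 0.005838 = 1.590834/0.005838 ≈ 272.5.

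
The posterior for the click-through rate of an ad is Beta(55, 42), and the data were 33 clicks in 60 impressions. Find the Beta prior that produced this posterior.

Beta is conjugate to the binomial likelihood: posterior = Beta(α+s, β+f).
Subtract the data counts: 55−33=22, 42−27=15.

Beta(22, 15)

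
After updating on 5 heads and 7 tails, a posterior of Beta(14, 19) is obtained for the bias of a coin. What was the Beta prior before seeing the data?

Beta(9, 12)

Under Beta–binomial conjugacy the posterior parameters are (α+s, β+f).
Subtract the data counts: 14−5=9, 19−7=12.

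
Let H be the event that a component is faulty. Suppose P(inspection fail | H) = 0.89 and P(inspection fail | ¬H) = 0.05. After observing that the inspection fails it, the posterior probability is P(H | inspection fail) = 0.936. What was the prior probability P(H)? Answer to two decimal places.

In odds form, posterior odds = prior odds × likelihood ratio, so prior odds = posterior odds ÷ LR.
Posterior odds = 0.936/(1−0.936) = 14.6250. LR = 0.89/0.05 = 17.8000.
Prior odds = 14.6250/17.8000 = 0.8216, so P(H) = 0.8216/(1+0.8216) ≈ 0.45.

P(H) = 0.45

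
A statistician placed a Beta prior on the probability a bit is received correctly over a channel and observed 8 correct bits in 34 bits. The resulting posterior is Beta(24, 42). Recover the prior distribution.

Beta(16, 16)

A Beta(α, β) prior with s successes and f failures in binomial data gives a Beta(α+s, β+f) posterior.
Subtract the data counts: 24−8=16, 42−26=16.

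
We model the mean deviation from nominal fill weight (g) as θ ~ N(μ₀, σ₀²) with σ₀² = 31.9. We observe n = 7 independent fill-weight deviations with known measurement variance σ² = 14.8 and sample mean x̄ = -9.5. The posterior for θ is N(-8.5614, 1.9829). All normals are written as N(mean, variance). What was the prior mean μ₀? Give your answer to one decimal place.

With known observation variance, the Normal–Normal posterior has precision τ_n = τ₀ + n/σ² and mean μ_n = (τ₀μ₀ + (n/σ²)x̄)/τ_n.
Here τ₀ = 1/31.9 = 0.031348 and τ_data = 7/14.8 = 0.472973, so τ_n = 0.504321.
Rearranging for μ₀: μ₀ = (μ_n·τ_n − τ_data·x̄)/τ₀ = (-8.5614·0.504321 − 0.472973·-9.5) / 0.031348 = 0.175550/0.031348 ≈ 5.6.

μ₀ = 5.6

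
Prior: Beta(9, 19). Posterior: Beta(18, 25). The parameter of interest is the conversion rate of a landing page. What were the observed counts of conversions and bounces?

9 conversions and 6 bounces

A Beta(α, β) prior with s successes and f failures in binomial data gives a Beta(α+s, β+f) posterior.
Match parameters: s=18−9=9, f=25−19=6.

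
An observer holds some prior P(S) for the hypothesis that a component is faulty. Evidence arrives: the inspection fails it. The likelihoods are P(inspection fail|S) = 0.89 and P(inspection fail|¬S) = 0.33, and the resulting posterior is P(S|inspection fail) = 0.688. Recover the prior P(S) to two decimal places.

In odds form, posterior odds = prior odds × likelihood ratio, so prior odds = posterior odds ÷ LR.
Posterior odds = 0.688/(1−0.688) = 2.2051. LR = 0.89/0.33 = 2.6970.
Prior odds = 2.2051/2.6970 = 0.8176, so P(S) = 0.8176/(1+0.8176) ≈ 0.45.

P(S) = 0.45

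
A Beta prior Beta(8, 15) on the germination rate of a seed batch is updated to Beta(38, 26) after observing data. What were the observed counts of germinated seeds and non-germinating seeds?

A Beta(α, β) prior with s successes and f failures in binomial data gives a Beta(α+s, β+f) posterior.
So s = 38 − 8 = 30 and f = 26 − 15 = 11.

30 germinated seeds and 11 non-germinating seeds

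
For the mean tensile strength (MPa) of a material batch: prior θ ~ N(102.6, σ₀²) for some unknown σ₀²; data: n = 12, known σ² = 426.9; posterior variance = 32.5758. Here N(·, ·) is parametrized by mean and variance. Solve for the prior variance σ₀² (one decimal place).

σ₀² = 386.4

For the Normal–Normal model with known σ², precisions add: τ_n = τ₀ + n/σ².
So 1/σ₀² = 1/32.5758 − 12/426.9 = 0.030698 − 0.028110 = 0.002588.
Hence σ₀² = 1/0.002588 ≈ 386.4.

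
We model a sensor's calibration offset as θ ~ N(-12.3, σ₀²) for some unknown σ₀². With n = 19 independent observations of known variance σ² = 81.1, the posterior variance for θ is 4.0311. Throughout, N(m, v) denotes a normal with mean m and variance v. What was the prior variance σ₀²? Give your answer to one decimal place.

σ₀² = 72.5

Posterior precision equals prior precision plus data precision: 1/σ_n² = 1/σ₀² + n/σ².
So 1/σ₀² = 1/4.0311 − 19/81.1 = 0.248071 − 0.234279 = 0.013792.
Hence σ₀² = 1/0.013792 ≈ 72.5.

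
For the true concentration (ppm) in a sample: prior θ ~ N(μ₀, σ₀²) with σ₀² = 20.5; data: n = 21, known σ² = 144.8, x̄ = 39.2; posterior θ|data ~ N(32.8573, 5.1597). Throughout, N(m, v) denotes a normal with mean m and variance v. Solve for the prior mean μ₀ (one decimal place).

The posterior mean is a precision-weighted average: μ_n = (τ₀μ₀ + τ_data·x̄)/(τ₀+τ_data), with τ₀=1/σ₀² and τ_data=n/σ².
Here τ₀ = 1/20.5 = 0.048780 and τ_data = 21/144.8 = 0.145028, so τ_n = 0.193808.
Rearranging for μ₀: μ₀ = (μ_n·τ_n − τ_data·x̄)/τ₀ = (32.8573·0.193808 − 0.145028·39.2) / 0.048780 = 0.682910/0.048780 ≈ 14.0.

μ₀ = 14.0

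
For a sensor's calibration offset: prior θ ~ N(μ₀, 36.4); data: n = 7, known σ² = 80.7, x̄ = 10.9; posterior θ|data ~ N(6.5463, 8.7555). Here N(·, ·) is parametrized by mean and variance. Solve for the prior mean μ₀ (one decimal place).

The posterior mean is a precision-weighted average: μ_n = (τ₀μ₀ + τ_data·x̄)/(τ₀+τ_data), with τ₀=1/σ₀² and τ_data=n/σ².
Here τ₀ = 1/36.4 = 0.027473 and τ_data = 7/80.7 = 0.086741, so τ_n = 0.114214.
Rearranging for μ₀: μ₀ = (μ_n·τ_n − τ_data·x̄)/τ₀ = (6.5463·0.114214 − 0.086741·10.9) / 0.027473 = -0.197798/0.027473 ≈ -7.2.

μ₀ = -7.2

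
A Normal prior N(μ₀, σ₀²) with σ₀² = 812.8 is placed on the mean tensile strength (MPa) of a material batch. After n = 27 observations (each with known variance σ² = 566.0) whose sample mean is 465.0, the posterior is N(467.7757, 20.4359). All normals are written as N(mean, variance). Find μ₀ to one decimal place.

The posterior mean is a precision-weighted average: μ_n = (τ₀μ₀ + τ_data·x̄)/(τ₀+τ_data), with τ₀=1/σ₀² and τ_data=n/σ².
Here τ₀ = 1/812.8 = 0.001230 and τ_data = 27/566.0 = 0.047703, so τ_n = 0.048933.
Rearranging for μ₀: μ₀ = (μ_n·τ_n − τ_data·x̄)/τ₀ = (467.7757·0.048933 − 0.047703·465.0) / 0.001230 = 0.707773/0.001230 ≈ 575.4.

μ₀ = 575.4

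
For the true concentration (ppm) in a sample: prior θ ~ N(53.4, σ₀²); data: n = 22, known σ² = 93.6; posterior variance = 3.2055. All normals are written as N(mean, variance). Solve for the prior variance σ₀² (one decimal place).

σ₀² = 13.0

Posterior precision equals prior precision plus data precision: 1/σ_n² = 1/σ₀² + n/σ².
So 1/σ₀² = 1/3.2055 − 22/93.6 = 0.311964 − 0.235043 = 0.076921.
Hence σ₀² = 1/0.076921 ≈ 13.0.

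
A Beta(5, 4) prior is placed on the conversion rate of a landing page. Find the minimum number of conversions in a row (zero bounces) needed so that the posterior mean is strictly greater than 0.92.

k = 42

After k conversions and 0 bounces the posterior is Beta(5+k, 4), with mean (5+k)/(5+4+k).
Set (5+k)/(9+k) > 0.92 and solve: k > (0.92·9 − 5)/(1 − 0.92) = 41.000.
The smallest integer exceeding 41.000 is 42, and checking k=42: (47)/(51) = 0.9216 > 0.92.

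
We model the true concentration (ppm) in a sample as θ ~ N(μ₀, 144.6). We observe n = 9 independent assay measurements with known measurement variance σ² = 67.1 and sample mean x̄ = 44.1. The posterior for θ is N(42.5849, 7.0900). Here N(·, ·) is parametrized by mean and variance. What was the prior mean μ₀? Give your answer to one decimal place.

μ₀ = 13.2

With known observation variance, the Normal–Normal posterior has precision τ_n = τ₀ + n/σ² and mean μ_n = (τ₀μ₀ + (n/σ²)x̄)/τ_n.
Here τ₀ = 1/144.6 = 0.006916 and τ_data = 9/67.1 = 0.134128, so τ_n = 0.141044.
Rearranging for μ₀: μ₀ = (μ_n·τ_n − τ_data·x̄)/τ₀ = (42.5849·0.141044 − 0.134128·44.1) / 0.006916 = 0.091300/0.006916 ≈ 13.2.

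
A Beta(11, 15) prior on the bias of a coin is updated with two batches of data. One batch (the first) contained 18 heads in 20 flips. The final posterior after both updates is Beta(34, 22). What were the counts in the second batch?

Because Beta–binomial updating is additive in the counts, the combined data contributed (α_post−α_prior, β_post−β_prior) successes and failures.
Total across both batches: 34−11=23 heads, 22−15=7 tails.
Subtract the first batch: 23−18=5 heads and 7−2=5 tails.

5 heads and 5 tails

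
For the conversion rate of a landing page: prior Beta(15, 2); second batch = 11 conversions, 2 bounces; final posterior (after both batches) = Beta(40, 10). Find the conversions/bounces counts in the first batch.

Sequential conjugate updates are equivalent to a single update on the pooled data, so total successes = posterior α − prior α and total failures = posterior β − prior β.
Total across both batches: 40−15=25 conversions, 10−2=8 bounces.
Subtract the second batch: 25−11=14 conversions and 8−2=6 bounces.

14 conversions and 6 bounces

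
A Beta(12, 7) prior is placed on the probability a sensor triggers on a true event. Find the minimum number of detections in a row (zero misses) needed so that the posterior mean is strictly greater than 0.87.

k = 35

After k detections and 0 misses the posterior is Beta(12+k, 7), with mean (12+k)/(12+7+k).
Set (12+k)/(19+k) > 0.87 and solve: k > (0.87·19 − 12)/(1 − 0.87) = 34.846.
The smallest integer exceeding 34.846 is 35.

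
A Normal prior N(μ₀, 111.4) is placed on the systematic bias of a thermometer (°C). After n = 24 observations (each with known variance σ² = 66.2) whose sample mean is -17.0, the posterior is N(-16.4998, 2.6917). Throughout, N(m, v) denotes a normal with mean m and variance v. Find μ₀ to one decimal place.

μ₀ = 3.7

With known observation variance, the Normal–Normal posterior has precision τ_n = τ₀ + n/σ² and mean μ_n = (τ₀μ₀ + (n/σ²)x̄)/τ_n.
Here τ₀ = 1/111.4 = 0.008977 and τ_data = 24/66.2 = 0.362538, so τ_n = 0.371515.
Rearranging for μ₀: μ₀ = (μ_n·τ_n − τ_data·x̄)/τ₀ = (-16.4998·0.371515 − 0.362538·-17.0) / 0.008977 = 0.033223/0.008977 ≈ 3.7.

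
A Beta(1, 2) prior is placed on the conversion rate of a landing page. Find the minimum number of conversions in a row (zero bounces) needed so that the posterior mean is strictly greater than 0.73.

k = 5

After k conversions and 0 bounces the posterior is Beta(1+k, 2), with mean (1+k)/(1+2+k).
Set (1+k)/(3+k) > 0.73 and solve: k > (0.73·3 − 1)/(1 − 0.73) = 4.407.
The smallest integer exceeding 4.407 is 5.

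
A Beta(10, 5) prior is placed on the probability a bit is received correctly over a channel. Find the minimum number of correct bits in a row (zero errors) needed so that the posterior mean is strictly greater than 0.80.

After k correct bits and 0 errors the posterior is Beta(10+k, 5), with mean (10+k)/(10+5+k).
Set (10+k)/(15+k) > 0.80 and solve: k > (0.80·15 − 10)/(1 − 0.80) = 10.000.
The smallest integer exceeding 10.000 is 11, and checking k=11: (21)/(26) = 0.8077 > 0.80.

k = 11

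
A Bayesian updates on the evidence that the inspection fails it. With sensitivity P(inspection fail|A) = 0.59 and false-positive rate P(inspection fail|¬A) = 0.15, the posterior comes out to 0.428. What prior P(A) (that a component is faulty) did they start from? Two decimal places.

Bayes' rule in odds form gives O(A|E) = O(A)·[P(E|A)/P(E|¬A)], hence O(A) = O(A|E)/LR.
Posterior odds = 0.428/(1−0.428) = 0.7483. LR = 0.59/0.15 = 3.9333.
Prior odds = 0.7483/3.9333 = 0.1902, so P(A) = 0.1902/(1+0.1902) ≈ 0.16.

P(A) = 0.16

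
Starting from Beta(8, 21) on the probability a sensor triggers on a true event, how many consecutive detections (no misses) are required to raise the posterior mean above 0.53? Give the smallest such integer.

k = 16

After k detections and 0 misses the posterior is Beta(8+k, 21), with mean (8+k)/(8+21+k).
Set (8+k)/(29+k) > 0.53 and solve: k > (0.53·29 − 8)/(1 − 0.53) = 15.681.
The smallest integer exceeding 15.681 is 16, and checking k=16: (24)/(45) = 0.5333 > 0.53.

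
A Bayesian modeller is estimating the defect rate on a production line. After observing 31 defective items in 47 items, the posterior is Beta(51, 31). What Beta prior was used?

Beta(20, 15)

Under Beta–binomial conjugacy the posterior parameters are (α+s, β+f).
Subtract the data counts: 51−31=20, 31−16=15.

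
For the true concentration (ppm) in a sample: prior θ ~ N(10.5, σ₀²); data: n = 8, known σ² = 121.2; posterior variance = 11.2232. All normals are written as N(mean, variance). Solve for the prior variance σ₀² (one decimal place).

For the Normal–Normal model with known σ², precisions add: τ_n = τ₀ + n/σ².
So 1/σ₀² = 1/11.2232 − 8/121.2 = 0.089101 − 0.066007 = 0.023094.
Hence σ₀² = 1/0.023094 ≈ 43.3.

σ₀² = 43.3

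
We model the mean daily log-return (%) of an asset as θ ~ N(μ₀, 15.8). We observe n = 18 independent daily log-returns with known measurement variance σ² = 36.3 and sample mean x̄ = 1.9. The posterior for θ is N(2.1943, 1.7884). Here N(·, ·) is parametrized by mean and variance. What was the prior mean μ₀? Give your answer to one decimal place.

With known observation variance, the Normal–Normal posterior has precision τ_n = τ₀ + n/σ² and mean μ_n = (τ₀μ₀ + (n/σ²)x̄)/τ_n.
Here τ₀ = 1/15.8 = 0.063291 and τ_data = 18/36.3 = 0.495868, so τ_n = 0.559159.
Rearranging for μ₀: μ₀ = (μ_n·τ_n − τ_data·x̄)/τ₀ = (2.1943·0.559159 − 0.495868·1.9) / 0.063291 = 0.284813/0.063291 ≈ 4.5.

μ₀ = 4.5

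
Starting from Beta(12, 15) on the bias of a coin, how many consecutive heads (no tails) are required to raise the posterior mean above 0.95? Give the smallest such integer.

After k heads and 0 tails the posterior is Beta(12+k, 15), with mean (12+k)/(12+15+k).
Set (12+k)/(27+k) > 0.95 and solve: k > (0.95·27 − 12)/(1 − 0.95) = 273.000.
The smallest integer exceeding 273.000 is 274.

k = 274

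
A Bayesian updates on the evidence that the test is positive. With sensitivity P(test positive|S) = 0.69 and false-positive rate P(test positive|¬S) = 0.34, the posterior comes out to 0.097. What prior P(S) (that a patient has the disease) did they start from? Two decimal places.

P(S) = 0.05

Bayes' rule in odds form gives O(S|E) = O(S)·[P(E|S)/P(E|¬S)], hence O(S) = O(S|E)/LR.
Posterior odds = 0.097/(1−0.097) = 0.1074. LR = 0.69/0.34 = 2.0294.
Prior odds = 0.1074/2.0294 = 0.0529, so P(S) = 0.0529/(1+0.0529) ≈ 0.05.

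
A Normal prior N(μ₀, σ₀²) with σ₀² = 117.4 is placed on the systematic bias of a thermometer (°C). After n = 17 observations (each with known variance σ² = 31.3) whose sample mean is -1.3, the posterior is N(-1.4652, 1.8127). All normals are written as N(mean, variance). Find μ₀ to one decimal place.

μ₀ = -12.0

With known observation variance, the Normal–Normal posterior has precision τ_n = τ₀ + n/σ² and mean μ_n = (τ₀μ₀ + (n/σ²)x̄)/τ_n.
Here τ₀ = 1/117.4 = 0.008518 and τ_data = 17/31.3 = 0.543131, so τ_n = 0.551649.
Rearranging for μ₀: μ₀ = (μ_n·τ_n − τ_data·x̄)/τ₀ = (-1.4652·0.551649 − 0.543131·-1.3) / 0.008518 = -0.102206/0.008518 ≈ -12.0.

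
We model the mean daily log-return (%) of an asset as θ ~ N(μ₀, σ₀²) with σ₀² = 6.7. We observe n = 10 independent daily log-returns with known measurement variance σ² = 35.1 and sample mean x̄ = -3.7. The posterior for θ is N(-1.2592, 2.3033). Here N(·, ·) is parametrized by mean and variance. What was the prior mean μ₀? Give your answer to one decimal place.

The posterior mean is a precision-weighted average: μ_n = (τ₀μ₀ + τ_data·x̄)/(τ₀+τ_data), with τ₀=1/σ₀² and τ_data=n/σ².
Here τ₀ = 1/6.7 = 0.149254 and τ_data = 10/35.1 = 0.284900, so τ_n = 0.434154.
Rearranging for μ₀: μ₀ = (μ_n·τ_n − τ_data·x̄)/τ₀ = (-1.2592·0.434154 − 0.284900·-3.7) / 0.149254 = 0.507443/0.149254 ≈ 3.4.

μ₀ = 3.4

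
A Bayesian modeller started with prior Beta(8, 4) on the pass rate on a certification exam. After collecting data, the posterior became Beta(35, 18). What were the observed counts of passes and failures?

Beta is conjugate to the binomial likelihood: posterior = Beta(α+s, β+f).
Match parameters: s=35−8=27, f=18−4=14.

27 passes and 14 failures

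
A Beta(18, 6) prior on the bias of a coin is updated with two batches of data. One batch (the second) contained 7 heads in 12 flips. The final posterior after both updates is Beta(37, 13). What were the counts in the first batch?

12 heads and 2 tails

Sequential conjugate updates are equivalent to a single update on the pooled data, so total successes = posterior α − prior α and total failures = posterior β − prior β.
Total across both batches: 37−18=19 heads, 13−6=7 tails.
Subtract the second batch: 19−7=12 heads and 7−5=2 tails.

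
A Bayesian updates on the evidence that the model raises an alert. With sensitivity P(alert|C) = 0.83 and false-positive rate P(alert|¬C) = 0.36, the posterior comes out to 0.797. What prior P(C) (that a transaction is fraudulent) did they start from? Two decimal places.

Bayes' rule in odds form gives O(C|E) = O(C)·[P(E|C)/P(E|¬C)], hence O(C) = O(C|E)/LR.
Posterior odds = 0.797/(1−0.797) = 3.9261. LR = 0.83/0.36 = 2.3056.
Prior odds = 3.9261/2.3056 = 1.7029, so P(C) = 1.7029/(1+1.7029) ≈ 0.63.

P(C) = 0.63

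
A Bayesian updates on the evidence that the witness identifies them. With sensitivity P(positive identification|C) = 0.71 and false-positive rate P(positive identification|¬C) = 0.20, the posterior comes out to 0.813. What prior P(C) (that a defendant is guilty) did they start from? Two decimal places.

P(C) = 0.55

Bayes' rule in odds form gives O(C|E) = O(C)·[P(E|C)/P(E|¬C)], hence O(C) = O(C|E)/LR.
Posterior odds = 0.813/(1−0.813) = 4.3476. LR = 0.71/0.20 = 3.5500.
Prior odds = 4.3476/3.5500 = 1.2247, so P(C) = 1.2247/(1+1.2247) ≈ 0.55.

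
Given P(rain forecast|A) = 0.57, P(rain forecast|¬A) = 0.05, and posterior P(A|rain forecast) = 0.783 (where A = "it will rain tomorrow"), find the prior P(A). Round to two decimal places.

Bayes' rule in odds form gives O(A|E) = O(A)·[P(E|A)/P(E|¬A)], hence O(A) = O(A|E)/LR.
Posterior odds = 0.783/(1−0.783) = 3.6083. LR = 0.57/0.05 = 11.4000.
Prior odds = 3.6083/11.4000 = 0.3165, so P(A) = 0.3165/(1+0.3165) ≈ 0.24.

P(A) = 0.24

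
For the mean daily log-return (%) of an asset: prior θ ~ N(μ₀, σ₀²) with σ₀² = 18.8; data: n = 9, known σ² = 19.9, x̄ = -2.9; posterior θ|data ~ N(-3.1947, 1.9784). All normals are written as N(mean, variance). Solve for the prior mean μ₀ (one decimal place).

With known observation variance, the Normal–Normal posterior has precision τ_n = τ₀ + n/σ² and mean μ_n = (τ₀μ₀ + (n/σ²)x̄)/τ_n.
Here τ₀ = 1/18.8 = 0.053191 and τ_data = 9/19.9 = 0.452261, so τ_n = 0.505452.
Rearranging for μ₀: μ₀ = (μ_n·τ_n − τ_data·x̄)/τ₀ = (-3.1947·0.505452 − 0.452261·-2.9) / 0.053191 = -0.303211/0.053191 ≈ -5.7.

μ₀ = -5.7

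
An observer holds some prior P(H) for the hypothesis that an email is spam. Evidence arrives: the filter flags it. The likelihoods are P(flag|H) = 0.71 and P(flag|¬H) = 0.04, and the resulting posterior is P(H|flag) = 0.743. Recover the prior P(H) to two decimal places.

P(H) = 0.14

Bayes' rule in odds form gives O(H|E) = O(H)·[P(E|H)/P(E|¬H)], hence O(H) = O(H|E)/LR.
Posterior odds = 0.743/(1−0.743) = 2.8911. LR = 0.71/0.04 = 17.7500.
Prior odds = 2.8911/17.7500 = 0.1629, so P(H) = 0.1629/(1+0.1629) ≈ 0.14.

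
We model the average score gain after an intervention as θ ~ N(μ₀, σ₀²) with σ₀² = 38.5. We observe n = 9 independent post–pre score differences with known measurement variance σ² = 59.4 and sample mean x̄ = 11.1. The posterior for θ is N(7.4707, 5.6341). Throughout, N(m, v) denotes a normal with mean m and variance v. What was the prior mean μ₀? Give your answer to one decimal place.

μ₀ = -13.7

With known observation variance, the Normal–Normal posterior has precision τ_n = τ₀ + n/σ² and mean μ_n = (τ₀μ₀ + (n/σ²)x̄)/τ_n.
Here τ₀ = 1/38.5 = 0.025974 and τ_data = 9/59.4 = 0.151515, so τ_n = 0.177489.
Rearranging for μ₀: μ₀ = (μ_n·τ_n − τ_data·x̄)/τ₀ = (7.4707·0.177489 − 0.151515·11.1) / 0.025974 = -0.355849/0.025974 ≈ -13.7.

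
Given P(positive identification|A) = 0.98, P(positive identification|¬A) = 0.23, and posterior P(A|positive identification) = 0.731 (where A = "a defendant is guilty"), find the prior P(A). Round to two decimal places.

P(A) = 0.39

Bayes' rule in odds form gives O(A|E) = O(A)·[P(E|A)/P(E|¬A)], hence O(A) = O(A|E)/LR.
Posterior odds = 0.731/(1−0.731) = 2.7175. LR = 0.98/0.23 = 4.2609.
Prior odds = 2.7175/4.2609 = 0.6378, so P(A) = 0.6378/(1+0.6378) ≈ 0.39.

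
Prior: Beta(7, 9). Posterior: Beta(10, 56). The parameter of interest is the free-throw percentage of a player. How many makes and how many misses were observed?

3 makes and 47 misses

Under Beta–binomial conjugacy the posterior parameters are (α+s, β+f).
Match parameters: s=10−7=3, f=56−9=47.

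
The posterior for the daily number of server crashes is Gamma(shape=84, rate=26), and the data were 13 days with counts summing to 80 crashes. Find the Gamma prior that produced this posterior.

Gamma–Poisson conjugacy: posterior shape = α + Σxᵢ, posterior rate = β + n.
So α = 84 − 80 = 4 and β = 26 − 13 = 13.

Gamma(shape=4, rate=13)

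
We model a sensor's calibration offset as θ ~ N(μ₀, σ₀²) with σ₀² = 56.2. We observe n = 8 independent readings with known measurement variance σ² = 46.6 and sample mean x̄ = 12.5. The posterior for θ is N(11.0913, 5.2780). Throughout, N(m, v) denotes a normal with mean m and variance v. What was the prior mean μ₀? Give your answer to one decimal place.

With known observation variance, the Normal–Normal posterior has precision τ_n = τ₀ + n/σ² and mean μ_n = (τ₀μ₀ + (n/σ²)x̄)/τ_n.
Here τ₀ = 1/56.2 = 0.017794 and τ_data = 8/46.6 = 0.171674, so τ_n = 0.189468.
Rearranging for μ₀: μ₀ = (μ_n·τ_n − τ_data·x̄)/τ₀ = (11.0913·0.189468 − 0.171674·12.5) / 0.017794 = -0.044479/0.017794 ≈ -2.5.

μ₀ = -2.5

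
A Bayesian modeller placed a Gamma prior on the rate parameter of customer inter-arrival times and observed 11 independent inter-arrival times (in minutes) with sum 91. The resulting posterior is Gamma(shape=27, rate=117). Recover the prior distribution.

Gamma(shape=16, rate=26)

For an exponential likelihood with a Gamma(α, β) prior on the rate, n observations with total T give posterior Gamma(α+n, β+T).
So α = 27 − 11 = 16 and β = 117 − 91 = 26.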